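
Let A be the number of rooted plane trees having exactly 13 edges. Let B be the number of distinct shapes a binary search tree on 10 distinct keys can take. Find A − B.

A rooted plane tree with 13 edges has 14 nodes, and the count is C_13. So A = C_13 = 742900.
Binary trees (left/right distinguished) on n nodes are counted by C_n; here n = 10. So B = C_10 = 16796.
A − B = 742900 − 16796 = 726104.

726104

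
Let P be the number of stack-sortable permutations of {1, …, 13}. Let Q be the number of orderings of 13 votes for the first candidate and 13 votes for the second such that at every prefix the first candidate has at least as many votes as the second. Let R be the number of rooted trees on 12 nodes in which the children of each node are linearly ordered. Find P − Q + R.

58786

By Knuth's characterisation, the stack-sortable permutations of length 13 are the 231-avoiders, numbering C_13. So P = C_13 = 742900.
Reading a vote for the leader as '(' and for the other as ')' turns such a sequence into a balanced string of 13 pairs, so the count is C_13. So Q = C_13 = 742900.
Rooted ordered (plane) trees on m nodes have m−1 edges and are counted by C_{m−1}; m = 12 gives C_11. So R = C_11 = 58786.
P − Q + R = 742900 − 742900 + 58786 = 58786.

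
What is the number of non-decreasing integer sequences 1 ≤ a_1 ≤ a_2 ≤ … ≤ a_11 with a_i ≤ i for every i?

Such sub-staircase sequences of length n are counted by C_n; here n = 11.
C_11 = C_10 · 2(2·10+1)/(10+2) = 16796 · 42/12 = 58786.

58786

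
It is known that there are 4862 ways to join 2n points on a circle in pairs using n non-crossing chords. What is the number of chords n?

9

Non-crossing pairings of 2n points on a circle are counted by C_n. Since C_9 = 4862, the index is 9.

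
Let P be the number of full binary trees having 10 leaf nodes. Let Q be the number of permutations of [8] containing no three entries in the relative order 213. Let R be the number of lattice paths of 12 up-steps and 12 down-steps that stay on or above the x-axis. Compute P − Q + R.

211444

A full binary tree with L leaves has L−1 internal nodes and is counted by C_{L−1}; L = 10 gives C_9. So P = C_9 = 4862.
For any fixed pattern of length 3, the pattern-avoiding permutations of [8] number C_8. So Q = C_8 = 1430.
Paths of 12 up- and 12 down-steps that never dip below the axis are Dyck paths; their count is C_12. So R = C_12 = 208012.
P − Q + R = 4862 − 1430 + 208012 = 211444.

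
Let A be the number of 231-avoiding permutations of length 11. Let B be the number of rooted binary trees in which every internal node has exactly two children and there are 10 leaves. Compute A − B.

53924

For any fixed pattern of length 3, the pattern-avoiding permutations of [11] number C_11. So A = C_11 = 58786.
A full binary tree with L leaves has L−1 internal nodes and is counted by C_{L−1}; L = 10 gives C_9. So B = C_9 = 4862.
A − B = 58786 − 4862 = 53924.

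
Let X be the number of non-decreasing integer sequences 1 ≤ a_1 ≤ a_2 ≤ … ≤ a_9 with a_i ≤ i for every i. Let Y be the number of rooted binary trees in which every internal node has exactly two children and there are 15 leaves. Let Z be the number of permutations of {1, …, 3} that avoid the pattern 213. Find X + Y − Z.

2679297

Weakly increasing sequences with a_i ≤ i biject with Dyck paths of semilength 9, so there are C_9. So X = C_9 = 4862.
Full binary trees with 15 leaves have 15−1 = 14 internal nodes, so there are C_14 of them. So Y = C_14 = 2674440.
For any fixed pattern of length 3, the pattern-avoiding permutations of [3] number C_3. So Z = C_3 = 5.
X + Y − Z = 4862 + 2674440 − 5 = 2679297.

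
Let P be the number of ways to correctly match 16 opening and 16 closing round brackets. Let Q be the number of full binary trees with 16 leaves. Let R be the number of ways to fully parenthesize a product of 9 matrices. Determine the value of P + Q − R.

With 16 pairs the number of balanced bracket strings is the Catalan number C_16. So P = C_16 = 35357670.
Full binary trees with 16 leaves have 16−1 = 15 internal nodes, so there are C_15 of them. So Q = C_15 = 9694845.
Ways to associate a product of 9 factors correspond to binary trees on 9 leaves, so the count is C_8. So R = C_8 = 1430.
P + Q − R = 35357670 + 9694845 − 1430 = 45051085.

45051085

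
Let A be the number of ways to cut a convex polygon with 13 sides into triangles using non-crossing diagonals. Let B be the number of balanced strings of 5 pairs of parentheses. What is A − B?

The number of triangulations of a 13-gon is the Catalan number C_11 (index = sides − 2). So A = C_11 = 58786.
A balanced arrangement of 5 bracket pairs is a Dyck word of semilength 5, so the count is C_5. So B = C_5 = 42.
A − B = 58786 − 42 = 58744.

58744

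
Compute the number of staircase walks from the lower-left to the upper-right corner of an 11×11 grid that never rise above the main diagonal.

58786

Sub-diagonal monotone paths from (0,0) to (11,11) biject with Dyck paths of semilength 11, giving C_11.
C_11 = C(22,11)/12 = 705432/12 = 58786.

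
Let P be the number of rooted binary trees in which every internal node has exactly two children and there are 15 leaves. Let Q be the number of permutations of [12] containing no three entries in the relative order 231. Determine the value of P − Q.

Full binary trees with 15 leaves have 15−1 = 14 internal nodes, so there are C_14 of them. So P = C_14 = 2674440.
Permutations of [n] avoiding any single length-3 pattern are counted by C_n; here n = 12. So Q = C_12 = 208012.
P − Q = 2674440 − 208012 = 2466428.

2466428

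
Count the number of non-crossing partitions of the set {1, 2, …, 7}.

429

The non-crossing partitions of [7] form a lattice of size C_7.
C_7 = C(14,7)/8 = 3432/8 = 429.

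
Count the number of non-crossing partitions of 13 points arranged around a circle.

742900

The non-crossing partitions of [13] form a lattice of size C_13.
C_13 = C(26,13)/14 = 10400600/14 = 742900.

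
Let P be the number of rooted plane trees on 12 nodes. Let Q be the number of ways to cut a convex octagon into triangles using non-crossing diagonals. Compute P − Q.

58654

A rooted plane tree on 12 nodes has 11 edges, and such trees are counted by C_11. So P = C_11 = 58786.
A convex 8-gon is triangulated into 6 triangles, and the number of such triangulations is the Catalan number C_{8−2} = C_6. So Q = C_6 = 132.
P − Q = 58786 − 132 = 58654.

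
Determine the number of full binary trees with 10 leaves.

A full binary tree with L leaves has L−1 internal nodes and is counted by C_{L−1}; L = 10 gives C_9.
C_9 = C(18,9)/10 = 48620/10 = 4862.

4862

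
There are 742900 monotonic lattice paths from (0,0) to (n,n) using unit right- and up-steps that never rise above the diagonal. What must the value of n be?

Such diagonal-avoiding paths in an n×n grid are counted by C_n. The Catalan number equal to 742900 is C_13.

13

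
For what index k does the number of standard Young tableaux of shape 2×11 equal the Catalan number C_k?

11

Standard Young tableaux of shape 2×n are counted by C_n; here n = 11.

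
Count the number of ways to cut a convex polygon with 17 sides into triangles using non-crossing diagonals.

9694845

A convex 17-gon is triangulated into 15 triangles, and the number of such triangulations is the Catalan number C_{17−2} = C_15.
C_15 = C(30,15)/16 = 155117520/16 = 9694845.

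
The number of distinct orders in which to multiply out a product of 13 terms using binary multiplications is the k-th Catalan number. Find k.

Bracketing 13 factors into binary products is counted by C_{13−1} = C_12.

12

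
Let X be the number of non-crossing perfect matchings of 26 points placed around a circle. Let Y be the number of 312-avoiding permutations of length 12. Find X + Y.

950912

Non-crossing perfect matchings of 2n points on a circle are counted by C_n; with 26 points, n = 13. So X = C_13 = 742900.
For any fixed pattern of length 3, the pattern-avoiding permutations of [12] number C_12. So Y = C_12 = 208012.
X + Y = 742900 + 208012 = 950912.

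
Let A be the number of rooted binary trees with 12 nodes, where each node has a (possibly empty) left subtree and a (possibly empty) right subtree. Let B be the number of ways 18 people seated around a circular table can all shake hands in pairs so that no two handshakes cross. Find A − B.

There are C_n binary search tree shapes on n keys; with n = 12 that is C_12. So A = C_12 = 208012.
With 18 = 2·9 people, non-crossing handshake pairings are non-crossing perfect matchings on a circle, counted by C_9. So B = C_9 = 4862.
A − B = 208012 − 4862 = 203150.

203150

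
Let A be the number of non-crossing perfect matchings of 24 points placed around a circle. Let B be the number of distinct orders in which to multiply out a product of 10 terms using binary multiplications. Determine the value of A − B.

Pairing 24 circle points by 12 non-crossing chords gives C_12 matchings. So A = C_12 = 208012.
Ways to associate a product of 10 factors correspond to binary trees on 10 leaves, so the count is C_9. So B = C_9 = 4862.
A − B = 208012 − 4862 = 203150.

203150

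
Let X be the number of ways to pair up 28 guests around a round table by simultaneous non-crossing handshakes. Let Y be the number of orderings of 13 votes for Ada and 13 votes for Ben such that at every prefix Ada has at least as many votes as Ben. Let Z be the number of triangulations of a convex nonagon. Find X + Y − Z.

With 28 = 2·14 people, non-crossing handshake pairings are non-crossing perfect matchings on a circle, counted by C_14. So X = C_14 = 2674440.
Reading a vote for the leader as '(' and for the other as ')' turns such a sequence into a balanced string of 13 pairs, so the count is C_13. So Y = C_13 = 742900.
A convex 9-gon is triangulated into 7 triangles, and the number of such triangulations is the Catalan number C_{9−2} = C_7. So Z = C_7 = 429.
X + Y − Z = 2674440 + 742900 − 429 = 3416911.

3416911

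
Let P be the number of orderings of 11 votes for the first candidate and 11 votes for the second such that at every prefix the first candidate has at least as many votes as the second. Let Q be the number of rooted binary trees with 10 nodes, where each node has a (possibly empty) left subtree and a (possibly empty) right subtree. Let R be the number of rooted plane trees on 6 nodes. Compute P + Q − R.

75540

Reading a vote for the leader as '(' and for the other as ')' turns such a sequence into a balanced string of 11 pairs, so the count is C_11. So P = C_11 = 58786.
Binary trees (left/right distinguished) on n nodes are counted by C_n; here n = 10. So Q = C_10 = 16796.
A rooted plane tree on 6 nodes has 5 edges, and such trees are counted by C_5. So R = C_5 = 42.
P + Q − R = 58786 + 16796 − 42 = 75540.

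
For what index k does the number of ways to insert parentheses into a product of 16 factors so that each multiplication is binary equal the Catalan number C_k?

15

Ways to associate a product of 16 factors correspond to binary trees on 16 leaves, so the count is C_15.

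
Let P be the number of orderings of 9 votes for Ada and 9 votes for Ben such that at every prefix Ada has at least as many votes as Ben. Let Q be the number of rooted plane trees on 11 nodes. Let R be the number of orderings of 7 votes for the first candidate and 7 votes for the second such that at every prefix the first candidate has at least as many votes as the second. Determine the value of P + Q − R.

21229

Ballot sequences with n votes each where one side never trails are Dyck words, counted by C_n; here n = 9. So P = C_9 = 4862.
A rooted plane tree on 11 nodes has 10 edges, and such trees are counted by C_10. So Q = C_10 = 16796.
Ballot sequences with n votes each where one side never trails are Dyck words, counted by C_n; here n = 7. So R = C_7 = 429.
P + Q − R = 4862 + 16796 − 429 = 21229.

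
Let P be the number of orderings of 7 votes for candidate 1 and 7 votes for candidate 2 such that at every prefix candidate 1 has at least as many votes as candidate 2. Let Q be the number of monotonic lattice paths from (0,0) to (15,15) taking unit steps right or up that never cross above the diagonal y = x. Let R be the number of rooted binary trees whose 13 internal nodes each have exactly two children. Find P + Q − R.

8952374

Ballot sequences with n votes each where one side never trails are Dyck words, counted by C_n; here n = 7. So P = C_7 = 429.
Sub-diagonal monotone paths from (0,0) to (15,15) biject with Dyck paths of semilength 15, giving C_15. So Q = C_15 = 9694845.
Full binary trees with n internal nodes are counted by C_n; here n = 13. So R = C_13 = 742900.
P + Q − R = 429 + 9694845 − 742900 = 8952374.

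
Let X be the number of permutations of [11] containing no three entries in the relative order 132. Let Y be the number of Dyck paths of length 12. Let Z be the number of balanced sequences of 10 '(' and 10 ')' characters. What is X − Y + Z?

For any fixed pattern of length 3, the pattern-avoiding permutations of [11] number C_11. So X = C_11 = 58786.
Paths of 6 up- and 6 down-steps that never dip below the axis are Dyck paths; their count is C_6. So Y = C_6 = 132.
A balanced arrangement of 10 bracket pairs is a Dyck word of semilength 10, so the count is C_10. So Z = C_10 = 16796.
X − Y + Z = 58786 − 132 + 16796 = 75450.

75450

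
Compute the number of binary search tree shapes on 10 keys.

There are C_n binary search tree shapes on n keys; with n = 10 that is C_10.
C_10 = C(20,10)/11 = 184756/11 = 16796.

16796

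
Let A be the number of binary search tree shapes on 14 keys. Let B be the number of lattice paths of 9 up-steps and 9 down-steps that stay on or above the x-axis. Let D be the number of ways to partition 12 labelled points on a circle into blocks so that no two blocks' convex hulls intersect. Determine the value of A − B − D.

Rooted binary trees with 14 nodes (each child slot possibly empty) number C_14. So A = C_14 = 2674440.
Paths of 9 up- and 9 down-steps that never dip below the axis are Dyck paths; their count is C_9. So B = C_9 = 4862.
The non-crossing partitions of [12] form a lattice of size C_12. So D = C_12 = 208012.
A − B − D = 2674440 − 4862 − 208012 = 2461566.

2461566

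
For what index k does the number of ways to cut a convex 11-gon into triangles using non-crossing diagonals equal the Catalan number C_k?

9

A convex 11-gon is triangulated into 9 triangles, and the number of such triangulations is the Catalan number C_{11−2} = C_9.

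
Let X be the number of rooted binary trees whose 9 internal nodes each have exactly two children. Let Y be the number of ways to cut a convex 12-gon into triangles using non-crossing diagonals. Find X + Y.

Full binary trees with n internal nodes are counted by C_n; here n = 9. So X = C_9 = 4862.
Triangulations of a convex m-gon are counted by C_{m−2}; with m = 12 this is C_10. So Y = C_10 = 16796.
X + Y = 4862 + 16796 = 21658.

21658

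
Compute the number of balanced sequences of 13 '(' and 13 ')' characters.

Balanced strings of n pairs of brackets are counted by C_n; here n = 13.
C_13 = C(26,13)/14 = 10400600/14 = 742900.

742900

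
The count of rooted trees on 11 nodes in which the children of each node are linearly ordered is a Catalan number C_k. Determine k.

A rooted plane tree on 11 nodes has 10 edges, and such trees are counted by C_10.

10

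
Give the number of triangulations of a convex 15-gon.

The number of triangulations of a 15-gon is the Catalan number C_13 (index = sides − 2).
C_13 = 742900.

742900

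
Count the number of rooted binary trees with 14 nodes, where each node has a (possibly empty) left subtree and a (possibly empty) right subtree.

2674440

There are C_n binary search tree shapes on n keys; with n = 14 that is C_14.
C_14 = C(28,14)/15 = 40116600/15 = 2674440.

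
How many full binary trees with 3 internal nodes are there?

5

Full binary trees with n internal nodes are counted by C_n; here n = 3.
C_3 = C(6,3)/4 = 20/4 = 5.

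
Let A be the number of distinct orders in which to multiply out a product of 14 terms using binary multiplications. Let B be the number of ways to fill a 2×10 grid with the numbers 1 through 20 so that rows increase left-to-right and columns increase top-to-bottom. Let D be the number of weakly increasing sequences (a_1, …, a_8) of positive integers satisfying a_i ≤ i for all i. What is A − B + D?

Bracketing 14 factors into binary products is counted by C_{14−1} = C_13. So A = C_13 = 742900.
By the hook-length formula (or a Dyck-path bijection), SYT of shape 2×10 number C_10. So B = C_10 = 16796.
Such sub-staircase sequences of length n are counted by C_n; here n = 8. So D = C_8 = 1430.
A − B + D = 742900 − 16796 + 1430 = 727534.

727534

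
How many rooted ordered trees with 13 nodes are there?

A rooted plane tree on 13 nodes has 12 edges, and such trees are counted by C_12.
C_12 = C(24,12)/13 = 2704156/13 = 208012.

208012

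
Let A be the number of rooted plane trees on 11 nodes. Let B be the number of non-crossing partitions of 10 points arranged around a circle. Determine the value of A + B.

Rooted ordered (plane) trees on m nodes have m−1 edges and are counted by C_{m−1}; m = 11 gives C_10. So A = C_10 = 16796.
The non-crossing partitions of [10] form a lattice of size C_10. So B = C_10 = 16796.
A + B = 16796 + 16796 = 33592.

33592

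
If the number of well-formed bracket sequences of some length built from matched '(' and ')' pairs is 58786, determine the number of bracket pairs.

11

Balanced strings of n bracket-pairs are counted by C_n, and C_11 = 58786.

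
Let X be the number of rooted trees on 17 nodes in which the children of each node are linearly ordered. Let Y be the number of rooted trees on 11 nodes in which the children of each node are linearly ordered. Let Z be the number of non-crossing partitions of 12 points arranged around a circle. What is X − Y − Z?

Rooted ordered (plane) trees on m nodes have m−1 edges and are counted by C_{m−1}; m = 17 gives C_16. So X = C_16 = 35357670.
Rooted ordered (plane) trees on m nodes have m−1 edges and are counted by C_{m−1}; m = 11 gives C_10. So Y = C_10 = 16796.
The non-crossing partitions of [12] form a lattice of size C_12. So Z = C_12 = 208012.
X − Y − Z = 35357670 − 16796 − 208012 = 35132862.

35132862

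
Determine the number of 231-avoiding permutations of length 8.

1430

Permutations of [n] avoiding any single length-3 pattern are counted by C_n; here n = 8.
C_8 = C(16,8)/9 = 12870/9 = 1430.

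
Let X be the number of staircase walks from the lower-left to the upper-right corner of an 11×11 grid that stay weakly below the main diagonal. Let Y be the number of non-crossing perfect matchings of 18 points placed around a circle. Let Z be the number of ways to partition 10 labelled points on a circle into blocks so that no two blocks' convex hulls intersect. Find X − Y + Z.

70720

Sub-diagonal monotone paths from (0,0) to (11,11) biject with Dyck paths of semilength 11, giving C_11. So X = C_11 = 58786.
Pairing 18 circle points by 9 non-crossing chords gives C_9 matchings. So Y = C_9 = 4862.
The non-crossing partitions of [10] form a lattice of size C_10. So Z = C_10 = 16796.
X − Y + Z = 58786 − 4862 + 16796 = 70720.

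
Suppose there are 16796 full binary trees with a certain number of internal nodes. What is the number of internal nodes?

Full binary trees with n internal nodes are counted by C_n. The Catalan number equal to 16796 is C_10.

10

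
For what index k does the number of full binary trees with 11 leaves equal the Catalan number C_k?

10

Full binary trees with 11 leaves have 11−1 = 10 internal nodes, so there are C_10 of them.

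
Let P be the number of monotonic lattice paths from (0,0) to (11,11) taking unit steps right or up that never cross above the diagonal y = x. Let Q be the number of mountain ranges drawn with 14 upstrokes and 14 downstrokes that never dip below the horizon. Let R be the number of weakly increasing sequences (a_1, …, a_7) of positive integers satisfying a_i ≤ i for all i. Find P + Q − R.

Sub-diagonal monotone paths from (0,0) to (11,11) biject with Dyck paths of semilength 11, giving C_11. So P = C_11 = 58786.
Paths of 14 up- and 14 down-steps that never dip below the axis are Dyck paths; their count is C_14. So Q = C_14 = 2674440.
Weakly increasing sequences with a_i ≤ i biject with Dyck paths of semilength 7, so there are C_7. So R = C_7 = 429.
P + Q − R = 58786 + 2674440 − 429 = 2732797.

2732797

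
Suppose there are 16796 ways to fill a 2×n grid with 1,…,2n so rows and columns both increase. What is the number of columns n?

10

Standard Young tableaux of shape 2×n are counted by C_n. Since C_10 = 16796, the index is 10.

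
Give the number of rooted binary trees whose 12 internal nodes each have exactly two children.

208012

The number of full binary trees on 12 internal nodes is the Catalan number C_12.
C_12 = C_11 · 2(2·11+1)/(11+2) = 58786 · 46/13 = 208012.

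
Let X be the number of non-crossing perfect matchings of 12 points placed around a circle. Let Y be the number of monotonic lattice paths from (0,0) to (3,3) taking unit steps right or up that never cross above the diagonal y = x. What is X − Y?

Pairing 12 circle points by 6 non-crossing chords gives C_6 matchings. So X = C_6 = 132.
Sub-diagonal monotone paths from (0,0) to (3,3) biject with Dyck paths of semilength 3, giving C_3. So Y = C_3 = 5.
X − Y = 132 − 5 = 127.

127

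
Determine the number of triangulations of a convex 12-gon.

16796

Triangulations of a convex m-gon are counted by C_{m−2}; with m = 12 this is C_10.
C_10 = 16796.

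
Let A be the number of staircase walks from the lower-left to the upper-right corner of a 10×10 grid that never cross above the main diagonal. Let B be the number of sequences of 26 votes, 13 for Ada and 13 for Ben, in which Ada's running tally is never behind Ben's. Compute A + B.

Monotone paths in an n×n grid that stay weakly below the diagonal are counted by C_n; here n = 10. So A = C_10 = 16796.
Reading a vote for the leader as '(' and for the other as ')' turns such a sequence into a balanced string of 13 pairs, so the count is C_13. So B = C_13 = 742900.
A + B = 16796 + 742900 = 759696.

759696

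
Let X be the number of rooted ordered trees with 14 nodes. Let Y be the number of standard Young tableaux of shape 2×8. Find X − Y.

741470

Rooted ordered (plane) trees on m nodes have m−1 edges and are counted by C_{m−1}; m = 14 gives C_13. So X = C_13 = 742900.
Standard Young tableaux of shape 2×n are counted by C_n; here n = 8. So Y = C_8 = 1430.
X − Y = 742900 − 1430 = 741470.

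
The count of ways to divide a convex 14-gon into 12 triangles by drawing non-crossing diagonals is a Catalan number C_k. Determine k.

Triangulations of a convex m-gon are counted by C_{m−2}; with m = 14 this is C_12.

12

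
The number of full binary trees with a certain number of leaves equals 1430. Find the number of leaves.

9

Full binary trees with L leaves are counted by C_{L−1}, and C_8 = 1430.
So the index is 8, and the number of leaves is 8 + 1 = 9.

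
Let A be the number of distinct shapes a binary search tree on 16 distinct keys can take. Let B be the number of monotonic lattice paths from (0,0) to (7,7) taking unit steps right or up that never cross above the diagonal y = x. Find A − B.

35357241

Binary trees (left/right distinguished) on n nodes are counted by C_n; here n = 16. So A = C_16 = 35357670.
Sub-diagonal monotone paths from (0,0) to (7,7) biject with Dyck paths of semilength 7, giving C_7. So B = C_7 = 429.
A − B = 35357670 − 429 = 35357241.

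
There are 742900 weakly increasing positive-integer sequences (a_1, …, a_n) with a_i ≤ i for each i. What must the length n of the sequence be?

13

Such sub-staircase sequences of length n are counted by C_n; 742900 = C_13.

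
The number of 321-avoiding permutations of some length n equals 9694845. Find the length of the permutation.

15

Permutations of [n] avoiding a fixed length-3 pattern are counted by C_n; 9694845 = C_15.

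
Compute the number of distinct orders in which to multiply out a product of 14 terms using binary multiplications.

742900

Parenthesizations of m factors correspond to full binary trees with m leaves, counted by C_{m−1}; m = 14 gives C_13.
C_13 = C_12 · 2(2·12+1)/(12+2) = 208012 · 50/14 = 742900.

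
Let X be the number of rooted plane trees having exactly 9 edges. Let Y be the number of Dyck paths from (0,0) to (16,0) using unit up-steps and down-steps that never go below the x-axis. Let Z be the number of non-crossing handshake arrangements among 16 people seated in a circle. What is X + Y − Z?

4862

A rooted plane tree with 9 edges has 10 nodes, and the count is C_9. So X = C_9 = 4862.
A Dyck path with 8 up-steps and 8 down-steps has semilength 8, so there are C_8 of them. So Y = C_8 = 1430.
With 16 = 2·8 people, non-crossing handshake pairings are non-crossing perfect matchings on a circle, counted by C_8. So Z = C_8 = 1430.
X + Y − Z = 4862 + 1430 − 1430 = 4862.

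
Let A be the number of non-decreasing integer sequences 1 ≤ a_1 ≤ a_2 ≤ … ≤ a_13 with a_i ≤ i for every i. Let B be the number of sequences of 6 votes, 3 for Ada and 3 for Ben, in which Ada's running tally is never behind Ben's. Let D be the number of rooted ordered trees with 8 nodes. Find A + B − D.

Weakly increasing sequences with a_i ≤ i biject with Dyck paths of semilength 13, so there are C_13. So A = C_13 = 742900.
Reading a vote for the leader as '(' and for the other as ')' turns such a sequence into a balanced string of 3 pairs, so the count is C_3. So B = C_3 = 5.
Rooted ordered (plane) trees on m nodes have m−1 edges and are counted by C_{m−1}; m = 8 gives C_7. So D = C_7 = 429.
A + B − D = 742900 + 5 − 429 = 742476.

742476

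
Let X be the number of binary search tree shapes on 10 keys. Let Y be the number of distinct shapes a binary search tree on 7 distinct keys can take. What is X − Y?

There are C_n binary search tree shapes on n keys; with n = 10 that is C_10. So X = C_10 = 16796.
Rooted binary trees with 7 nodes (each child slot possibly empty) number C_7. So Y = C_7 = 429.
X − Y = 16796 − 429 = 16367.

16367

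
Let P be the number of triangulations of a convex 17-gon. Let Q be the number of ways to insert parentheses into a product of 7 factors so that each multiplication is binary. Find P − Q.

9694713

The number of triangulations of a 17-gon is the Catalan number C_15 (index = sides − 2). So P = C_15 = 9694845.
Ways to associate a product of 7 factors correspond to binary trees on 7 leaves, so the count is C_6. So Q = C_6 = 132.
P − Q = 9694845 − 132 = 9694713.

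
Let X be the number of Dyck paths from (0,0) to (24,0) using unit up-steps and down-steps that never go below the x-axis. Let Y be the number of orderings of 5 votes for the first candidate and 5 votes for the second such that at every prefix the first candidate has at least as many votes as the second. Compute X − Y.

Dyck paths of semilength n (length 2n) are counted by C_n; here n = 12. So X = C_12 = 208012.
Ballot sequences with n votes each where one side never trails are Dyck words, counted by C_n; here n = 5. So Y = C_5 = 42.
X − Y = 208012 − 42 = 207970.

207970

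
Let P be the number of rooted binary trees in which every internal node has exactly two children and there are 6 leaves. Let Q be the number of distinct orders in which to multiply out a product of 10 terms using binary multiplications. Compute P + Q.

4904

Full binary trees with 6 leaves have 6−1 = 5 internal nodes, so there are C_5 of them. So P = C_5 = 42.
Ways to associate a product of 10 factors correspond to binary trees on 10 leaves, so the count is C_9. So Q = C_9 = 4862.
P + Q = 42 + 4862 = 4904.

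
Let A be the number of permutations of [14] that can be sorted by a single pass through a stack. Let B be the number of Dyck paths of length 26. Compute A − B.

1931540

Stack-sortable permutations are exactly the 231-avoiding ones, counted by C_n; here n = 14. So A = C_14 = 2674440.
Paths of 13 up- and 13 down-steps that never dip below the axis are Dyck paths; their count is C_13. So B = C_13 = 742900.
A − B = 2674440 − 742900 = 1931540.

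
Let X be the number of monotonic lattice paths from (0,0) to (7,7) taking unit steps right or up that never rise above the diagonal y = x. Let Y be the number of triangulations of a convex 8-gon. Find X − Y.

Monotone paths in an n×n grid that stay weakly below the diagonal are counted by C_n; here n = 7. So X = C_7 = 429.
Triangulations of a convex m-gon are counted by C_{m−2}; with m = 8 this is C_6. So Y = C_6 = 132.
X − Y = 429 − 132 = 297.

297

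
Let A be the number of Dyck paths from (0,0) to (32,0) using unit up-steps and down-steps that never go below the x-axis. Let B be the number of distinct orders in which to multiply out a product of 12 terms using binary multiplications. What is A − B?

Paths of 16 up- and 16 down-steps that never dip below the axis are Dyck paths; their count is C_16. So A = C_16 = 35357670.
Ways to associate a product of 12 factors correspond to binary trees on 12 leaves, so the count is C_11. So B = C_11 = 58786.
A − B = 35357670 − 58786 = 35298884.

35298884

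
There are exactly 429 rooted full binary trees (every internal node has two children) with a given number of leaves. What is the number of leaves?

Full binary trees with L leaves are counted by C_{L−1}. Since C_7 = 429, the index is 7.
So the index is 7, and the number of leaves is 7 + 1 = 8.

8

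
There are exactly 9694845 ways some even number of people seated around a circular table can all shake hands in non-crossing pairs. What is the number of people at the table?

30

Non-crossing handshake pairings of 2n people are counted by C_n. Since C_15 = 9694845, the index is 15.
So n = 15, and there are 2n = 30 people.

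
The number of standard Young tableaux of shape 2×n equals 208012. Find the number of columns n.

Standard Young tableaux of shape 2×n are counted by C_n. Since C_12 = 208012, the index is 12.

12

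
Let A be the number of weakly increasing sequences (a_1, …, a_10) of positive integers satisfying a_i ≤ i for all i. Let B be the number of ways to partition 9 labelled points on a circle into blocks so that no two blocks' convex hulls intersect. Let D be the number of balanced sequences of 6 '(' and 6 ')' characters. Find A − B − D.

Such sub-staircase sequences of length n are counted by C_n; here n = 10. So A = C_10 = 16796.
The non-crossing partitions of [9] form a lattice of size C_9. So B = C_9 = 4862.
Balanced strings of n pairs of brackets are counted by C_n; here n = 6. So D = C_6 = 132.
A − B − D = 16796 − 4862 − 132 = 11802.

11802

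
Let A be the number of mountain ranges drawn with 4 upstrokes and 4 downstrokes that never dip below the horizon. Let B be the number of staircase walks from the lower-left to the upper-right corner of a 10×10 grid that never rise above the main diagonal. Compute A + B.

16810

A Dyck path with 4 up-steps and 4 down-steps has semilength 4, so there are C_4 of them. So A = C_4 = 14.
Sub-diagonal monotone paths from (0,0) to (10,10) biject with Dyck paths of semilength 10, giving C_10. So B = C_10 = 16796.
A + B = 14 + 16796 = 16810.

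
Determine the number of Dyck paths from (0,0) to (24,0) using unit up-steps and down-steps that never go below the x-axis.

208012

A Dyck path with 12 up-steps and 12 down-steps has semilength 12, so there are C_12 of them.
C_12 = 208012.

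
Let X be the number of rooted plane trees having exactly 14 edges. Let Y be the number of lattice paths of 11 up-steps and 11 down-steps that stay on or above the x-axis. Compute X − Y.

2615654

Rooted ordered trees with n edges are counted by C_n; here n = 14. So X = C_14 = 2674440.
Dyck paths of semilength n (length 2n) are counted by C_n; here n = 11. So Y = C_11 = 58786.
X − Y = 2674440 − 58786 = 2615654.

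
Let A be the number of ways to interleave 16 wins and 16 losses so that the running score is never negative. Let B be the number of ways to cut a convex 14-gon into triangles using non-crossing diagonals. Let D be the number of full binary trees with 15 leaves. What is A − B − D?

Ballot sequences with n votes each where one side never trails are Dyck words, counted by C_n; here n = 16. So A = C_16 = 35357670.
Triangulations of a convex m-gon are counted by C_{m−2}; with m = 14 this is C_12. So B = C_12 = 208012.
Full binary trees with 15 leaves have 15−1 = 14 internal nodes, so there are C_14 of them. So D = C_14 = 2674440.
A − B − D = 35357670 − 208012 − 2674440 = 32475218.

32475218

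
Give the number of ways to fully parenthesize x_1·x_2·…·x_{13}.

Parenthesizations of m factors correspond to full binary trees with m leaves, counted by C_{m−1}; m = 13 gives C_12.
C_12 = C_11 · 2(2·11+1)/(11+2) = 58786 · 46/13 = 208012.

208012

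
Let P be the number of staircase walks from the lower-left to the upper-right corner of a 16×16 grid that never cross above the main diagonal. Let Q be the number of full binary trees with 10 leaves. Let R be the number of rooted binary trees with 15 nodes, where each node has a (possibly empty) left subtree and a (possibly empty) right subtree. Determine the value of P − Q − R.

Monotone paths in an n×n grid that stay weakly below the diagonal are counted by C_n; here n = 16. So P = C_16 = 35357670.
Full binary trees with 10 leaves have 10−1 = 9 internal nodes, so there are C_9 of them. So Q = C_9 = 4862.
Binary trees (left/right distinguished) on n nodes are counted by C_n; here n = 15. So R = C_15 = 9694845.
P − Q − R = 35357670 − 4862 − 9694845 = 25657963.

25657963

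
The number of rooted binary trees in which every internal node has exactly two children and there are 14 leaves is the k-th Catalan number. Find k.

13

A full binary tree with L leaves has L−1 internal nodes and is counted by C_{L−1}; L = 14 gives C_13.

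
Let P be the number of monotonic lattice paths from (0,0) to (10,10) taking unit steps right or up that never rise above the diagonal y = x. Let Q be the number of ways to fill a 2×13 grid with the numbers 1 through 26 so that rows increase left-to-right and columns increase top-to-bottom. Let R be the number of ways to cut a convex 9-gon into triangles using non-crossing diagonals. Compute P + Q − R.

759267

Monotone paths in an n×n grid that stay weakly below the diagonal are counted by C_n; here n = 10. So P = C_10 = 16796.
By the hook-length formula (or a Dyck-path bijection), SYT of shape 2×13 number C_13. So Q = C_13 = 742900.
The number of triangulations of a 9-gon is the Catalan number C_7 (index = sides − 2). So R = C_7 = 429.
P + Q − R = 16796 + 742900 − 429 = 759267.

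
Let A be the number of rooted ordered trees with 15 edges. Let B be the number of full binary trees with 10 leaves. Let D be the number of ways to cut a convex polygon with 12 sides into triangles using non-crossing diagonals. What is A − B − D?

9673187

A rooted plane tree with 15 edges has 16 nodes, and the count is C_15. So A = C_15 = 9694845.
Full binary trees with 10 leaves have 10−1 = 9 internal nodes, so there are C_9 of them. So B = C_9 = 4862.
A convex 12-gon is triangulated into 10 triangles, and the number of such triangulations is the Catalan number C_{12−2} = C_10. So D = C_10 = 16796.
A − B − D = 9694845 − 4862 − 16796 = 9673187.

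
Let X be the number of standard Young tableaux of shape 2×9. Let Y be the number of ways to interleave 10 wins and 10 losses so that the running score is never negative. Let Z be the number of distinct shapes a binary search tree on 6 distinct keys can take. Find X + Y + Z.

21790

By the hook-length formula (or a Dyck-path bijection), SYT of shape 2×9 number C_9. So X = C_9 = 4862.
Reading a vote for the leader as '(' and for the other as ')' turns such a sequence into a balanced string of 10 pairs, so the count is C_10. So Y = C_10 = 16796.
There are C_n binary search tree shapes on n keys; with n = 6 that is C_6. So Z = C_6 = 132.
X + Y + Z = 4862 + 16796 + 132 = 21790.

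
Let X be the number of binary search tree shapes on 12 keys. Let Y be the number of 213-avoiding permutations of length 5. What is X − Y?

207970

Binary trees (left/right distinguished) on n nodes are counted by C_n; here n = 12. So X = C_12 = 208012.
For any fixed pattern of length 3, the pattern-avoiding permutations of [5] number C_5. So Y = C_5 = 42.
X − Y = 208012 − 42 = 207970.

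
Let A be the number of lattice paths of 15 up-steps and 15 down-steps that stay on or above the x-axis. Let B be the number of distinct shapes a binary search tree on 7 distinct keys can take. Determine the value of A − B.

A Dyck path with 15 up-steps and 15 down-steps has semilength 15, so there are C_15 of them. So A = C_15 = 9694845.
There are C_n binary search tree shapes on n keys; with n = 7 that is C_7. So B = C_7 = 429.
A − B = 9694845 − 429 = 9694416.

9694416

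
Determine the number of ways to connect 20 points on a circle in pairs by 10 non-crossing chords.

Non-crossing perfect matchings of 2n points on a circle are counted by C_n; with 20 points, n = 10.
C_10 = C_9 · 2(2·9+1)/(9+2) = 4862 · 38/11 = 16796.

16796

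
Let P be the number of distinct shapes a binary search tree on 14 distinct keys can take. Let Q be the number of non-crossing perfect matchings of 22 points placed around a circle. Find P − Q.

There are C_n binary search tree shapes on n keys; with n = 14 that is C_14. So P = C_14 = 2674440.
Pairing 22 circle points by 11 non-crossing chords gives C_11 matchings. So Q = C_11 = 58786.
P − Q = 2674440 − 58786 = 2615654.

2615654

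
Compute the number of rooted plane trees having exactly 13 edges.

A rooted plane tree with 13 edges has 14 nodes, and the count is C_13.
C_13 = C(26,13)/14 = 10400600/14 = 742900.

742900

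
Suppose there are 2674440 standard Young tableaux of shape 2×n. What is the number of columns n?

Standard Young tableaux of shape 2×n are counted by C_n. Since C_14 = 2674440, the index is 14.

14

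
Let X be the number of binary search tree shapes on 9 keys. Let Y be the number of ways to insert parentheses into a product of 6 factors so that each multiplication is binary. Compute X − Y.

4820

Binary trees (left/right distinguished) on n nodes are counted by C_n; here n = 9. So X = C_9 = 4862.
Ways to associate a product of 6 factors correspond to binary trees on 6 leaves, so the count is C_5. So Y = C_5 = 42.
X − Y = 4862 − 42 = 4820.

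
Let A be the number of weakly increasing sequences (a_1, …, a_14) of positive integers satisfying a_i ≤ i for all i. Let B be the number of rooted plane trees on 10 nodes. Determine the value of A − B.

2669578

Such sub-staircase sequences of length n are counted by C_n; here n = 14. So A = C_14 = 2674440.
A rooted plane tree on 10 nodes has 9 edges, and such trees are counted by C_9. So B = C_9 = 4862.
A − B = 2674440 − 4862 = 2669578.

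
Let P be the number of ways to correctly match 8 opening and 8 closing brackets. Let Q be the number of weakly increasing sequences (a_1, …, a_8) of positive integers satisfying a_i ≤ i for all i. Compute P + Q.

A balanced arrangement of 8 bracket pairs is a Dyck word of semilength 8, so the count is C_8. So P = C_8 = 1430.
Weakly increasing sequences with a_i ≤ i biject with Dyck paths of semilength 8, so there are C_8. So Q = C_8 = 1430.
P + Q = 1430 + 1430 = 2860.

2860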